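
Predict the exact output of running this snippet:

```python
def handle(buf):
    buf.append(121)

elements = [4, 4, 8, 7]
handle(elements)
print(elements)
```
[4, 4, 8, 7, 121]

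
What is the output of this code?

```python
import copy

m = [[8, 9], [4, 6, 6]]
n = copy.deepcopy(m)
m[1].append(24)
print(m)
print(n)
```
[[8, 9], [4, 6, 6, 24]]
[[8, 9], [4, 6, 6]]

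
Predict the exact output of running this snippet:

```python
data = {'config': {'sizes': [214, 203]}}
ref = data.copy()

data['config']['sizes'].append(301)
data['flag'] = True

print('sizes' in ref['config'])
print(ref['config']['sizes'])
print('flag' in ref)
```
True
[214, 203, 301]
False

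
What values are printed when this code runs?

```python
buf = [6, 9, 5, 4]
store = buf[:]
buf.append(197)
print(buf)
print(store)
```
[6, 9, 5, 4, 197]
[6, 9, 5, 4]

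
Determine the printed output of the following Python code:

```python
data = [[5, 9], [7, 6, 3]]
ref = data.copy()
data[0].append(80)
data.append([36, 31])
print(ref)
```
[[5, 9, 80], [7, 6, 3]]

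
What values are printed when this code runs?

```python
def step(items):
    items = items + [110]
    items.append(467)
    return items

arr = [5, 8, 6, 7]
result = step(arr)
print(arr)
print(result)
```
[5, 8, 6, 7]
[5, 8, 6, 7, 110, 467]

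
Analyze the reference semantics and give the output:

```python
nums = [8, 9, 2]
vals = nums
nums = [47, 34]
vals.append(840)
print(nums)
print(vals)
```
[47, 34]
[8, 9, 2, 840]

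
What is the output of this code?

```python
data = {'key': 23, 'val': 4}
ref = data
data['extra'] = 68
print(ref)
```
{'key': 23, 'val': 4, 'extra': 68}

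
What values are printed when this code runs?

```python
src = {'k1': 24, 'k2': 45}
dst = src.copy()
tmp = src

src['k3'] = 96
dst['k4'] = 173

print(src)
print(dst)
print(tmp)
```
{'k1': 24, 'k2': 45, 'k3': 96}
{'k1': 24, 'k2': 45, 'k4': 173}
{'k1': 24, 'k2': 45, 'k3': 96}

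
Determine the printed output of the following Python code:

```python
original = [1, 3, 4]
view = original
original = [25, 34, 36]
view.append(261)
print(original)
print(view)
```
[25, 34, 36]
[1, 3, 4, 261]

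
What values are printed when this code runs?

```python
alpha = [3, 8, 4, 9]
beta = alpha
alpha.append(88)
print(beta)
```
[3, 8, 4, 9, 88]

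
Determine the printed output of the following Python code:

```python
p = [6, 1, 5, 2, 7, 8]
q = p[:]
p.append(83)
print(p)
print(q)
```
[6, 1, 5, 2, 7, 8, 83]
[6, 1, 5, 2, 7, 8]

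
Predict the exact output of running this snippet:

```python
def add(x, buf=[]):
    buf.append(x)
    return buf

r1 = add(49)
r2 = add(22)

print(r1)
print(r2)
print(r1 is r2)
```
[49, 22]
[49, 22]
True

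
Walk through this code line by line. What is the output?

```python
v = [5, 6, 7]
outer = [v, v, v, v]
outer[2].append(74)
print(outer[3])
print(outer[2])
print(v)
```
[5, 6, 7, 74]
[5, 6, 7, 74]
[5, 6, 7, 74]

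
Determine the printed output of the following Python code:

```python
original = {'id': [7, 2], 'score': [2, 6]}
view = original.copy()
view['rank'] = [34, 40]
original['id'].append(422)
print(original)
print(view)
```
{'id': [7, 2, 422], 'score': [2, 6]}
{'id': [7, 2, 422], 'score': [2, 6], 'rank': [34, 40]}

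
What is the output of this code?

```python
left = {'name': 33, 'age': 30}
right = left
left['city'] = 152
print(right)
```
{'name': 33, 'age': 30, 'city': 152}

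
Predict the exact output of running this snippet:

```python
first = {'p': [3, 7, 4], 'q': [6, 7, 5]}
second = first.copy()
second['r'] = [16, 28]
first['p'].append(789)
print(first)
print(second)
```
{'p': [3, 7, 4, 789], 'q': [6, 7, 5]}
{'p': [3, 7, 4, 789], 'q': [6, 7, 5], 'r': [16, 28]}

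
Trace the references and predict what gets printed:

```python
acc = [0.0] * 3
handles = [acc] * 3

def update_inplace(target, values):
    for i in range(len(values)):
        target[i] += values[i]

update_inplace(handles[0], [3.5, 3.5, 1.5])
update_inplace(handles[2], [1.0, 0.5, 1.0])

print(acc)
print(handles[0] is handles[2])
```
[4.5, 4.0, 2.5]
True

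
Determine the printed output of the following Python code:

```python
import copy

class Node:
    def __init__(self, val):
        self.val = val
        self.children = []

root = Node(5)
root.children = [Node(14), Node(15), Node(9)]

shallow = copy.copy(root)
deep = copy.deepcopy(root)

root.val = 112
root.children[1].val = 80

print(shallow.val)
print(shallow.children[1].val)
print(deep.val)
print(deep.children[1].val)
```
5
80
5
15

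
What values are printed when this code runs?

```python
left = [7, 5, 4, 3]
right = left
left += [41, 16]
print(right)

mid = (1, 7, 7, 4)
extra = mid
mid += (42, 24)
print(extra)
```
[7, 5, 4, 3, 41, 16]
(1, 7, 7, 4)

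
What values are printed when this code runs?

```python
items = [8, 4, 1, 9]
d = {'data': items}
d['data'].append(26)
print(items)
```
[8, 4, 1, 9, 26]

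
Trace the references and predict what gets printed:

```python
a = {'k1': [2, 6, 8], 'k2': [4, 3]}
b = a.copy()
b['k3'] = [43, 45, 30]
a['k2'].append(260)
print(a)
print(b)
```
{'k1': [2, 6, 8], 'k2': [4, 3, 260]}
{'k1': [2, 6, 8], 'k2': [4, 3, 260], 'k3': [43, 45, 30]}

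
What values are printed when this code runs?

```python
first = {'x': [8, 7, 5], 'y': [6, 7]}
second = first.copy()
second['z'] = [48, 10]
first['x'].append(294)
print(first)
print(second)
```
{'x': [8, 7, 5, 294], 'y': [6, 7]}
{'x': [8, 7, 5, 294], 'y': [6, 7], 'z': [48, 10]}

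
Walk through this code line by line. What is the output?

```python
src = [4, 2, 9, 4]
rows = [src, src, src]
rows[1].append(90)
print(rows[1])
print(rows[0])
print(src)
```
[4, 2, 9, 4, 90]
[4, 2, 9, 4, 90]
[4, 2, 9, 4, 90]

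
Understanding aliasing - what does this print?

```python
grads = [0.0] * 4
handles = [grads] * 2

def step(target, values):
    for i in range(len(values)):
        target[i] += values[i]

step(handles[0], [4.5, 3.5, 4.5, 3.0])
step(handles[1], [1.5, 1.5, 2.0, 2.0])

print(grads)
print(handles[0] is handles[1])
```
[6.0, 5.0, 6.5, 5.0]
True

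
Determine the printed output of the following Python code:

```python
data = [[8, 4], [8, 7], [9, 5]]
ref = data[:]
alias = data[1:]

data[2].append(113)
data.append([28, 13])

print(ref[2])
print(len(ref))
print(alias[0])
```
[9, 5, 113]
3
[8, 7]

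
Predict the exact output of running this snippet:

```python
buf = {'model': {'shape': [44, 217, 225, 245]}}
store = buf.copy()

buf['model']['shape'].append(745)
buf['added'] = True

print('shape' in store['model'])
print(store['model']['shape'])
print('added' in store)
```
True
[44, 217, 225, 245, 745]
False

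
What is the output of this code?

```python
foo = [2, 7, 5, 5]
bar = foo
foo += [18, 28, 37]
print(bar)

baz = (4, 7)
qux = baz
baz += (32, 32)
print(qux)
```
[2, 7, 5, 5, 18, 28, 37]
(4, 7)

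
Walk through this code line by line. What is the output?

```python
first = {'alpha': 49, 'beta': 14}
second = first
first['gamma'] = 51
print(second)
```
{'alpha': 49, 'beta': 14, 'gamma': 51}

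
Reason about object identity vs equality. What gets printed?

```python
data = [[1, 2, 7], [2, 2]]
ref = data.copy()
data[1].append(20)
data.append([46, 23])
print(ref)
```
[[1, 2, 7], [2, 2, 20]]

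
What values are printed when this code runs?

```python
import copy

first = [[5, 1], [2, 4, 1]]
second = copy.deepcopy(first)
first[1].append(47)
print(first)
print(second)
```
[[5, 1], [2, 4, 1, 47]]
[[5, 1], [2, 4, 1]]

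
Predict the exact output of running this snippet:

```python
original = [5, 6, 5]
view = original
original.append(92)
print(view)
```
[5, 6, 5, 92]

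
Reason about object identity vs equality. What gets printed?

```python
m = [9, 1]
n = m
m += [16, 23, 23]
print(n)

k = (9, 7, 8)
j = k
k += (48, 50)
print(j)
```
[9, 1, 16, 23, 23]
(9, 7, 8)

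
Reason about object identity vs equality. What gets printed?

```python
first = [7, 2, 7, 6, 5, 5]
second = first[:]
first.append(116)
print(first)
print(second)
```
[7, 2, 7, 6, 5, 5, 116]
[7, 2, 7, 6, 5, 5]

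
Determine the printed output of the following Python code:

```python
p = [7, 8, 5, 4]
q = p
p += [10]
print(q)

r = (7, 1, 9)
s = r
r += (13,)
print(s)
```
[7, 8, 5, 4, 10]
(7, 1, 9)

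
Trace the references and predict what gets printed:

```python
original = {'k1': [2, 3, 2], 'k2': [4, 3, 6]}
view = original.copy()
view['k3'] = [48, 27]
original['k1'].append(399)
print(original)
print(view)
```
{'k1': [2, 3, 2, 399], 'k2': [4, 3, 6]}
{'k1': [2, 3, 2, 399], 'k2': [4, 3, 6], 'k3': [48, 27]}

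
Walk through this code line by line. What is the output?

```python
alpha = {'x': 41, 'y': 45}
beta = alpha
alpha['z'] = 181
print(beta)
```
{'x': 41, 'y': 45, 'z': 181}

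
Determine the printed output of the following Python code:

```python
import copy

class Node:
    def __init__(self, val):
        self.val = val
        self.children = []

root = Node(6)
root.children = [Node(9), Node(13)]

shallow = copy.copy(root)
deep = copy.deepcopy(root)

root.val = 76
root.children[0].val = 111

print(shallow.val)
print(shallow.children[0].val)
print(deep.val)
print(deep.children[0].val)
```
6
111
6
9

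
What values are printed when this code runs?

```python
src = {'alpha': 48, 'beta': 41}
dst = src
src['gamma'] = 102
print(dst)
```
{'alpha': 48, 'beta': 41, 'gamma': 102}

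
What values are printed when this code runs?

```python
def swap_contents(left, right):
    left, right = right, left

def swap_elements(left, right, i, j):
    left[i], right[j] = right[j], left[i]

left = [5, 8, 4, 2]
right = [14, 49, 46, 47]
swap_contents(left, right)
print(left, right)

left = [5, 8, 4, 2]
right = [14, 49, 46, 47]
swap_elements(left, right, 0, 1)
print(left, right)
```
[5, 8, 4, 2] [14, 49, 46, 47]
[49, 8, 4, 2] [14, 5, 46, 47]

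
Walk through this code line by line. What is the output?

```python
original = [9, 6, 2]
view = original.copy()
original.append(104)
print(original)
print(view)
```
[9, 6, 2, 104]
[9, 6, 2]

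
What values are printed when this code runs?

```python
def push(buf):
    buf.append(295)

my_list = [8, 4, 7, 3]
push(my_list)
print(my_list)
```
[8, 4, 7, 3, 295]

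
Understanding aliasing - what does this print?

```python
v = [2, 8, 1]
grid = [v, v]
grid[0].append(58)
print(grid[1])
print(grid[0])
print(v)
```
[2, 8, 1, 58]
[2, 8, 1, 58]
[2, 8, 1, 58]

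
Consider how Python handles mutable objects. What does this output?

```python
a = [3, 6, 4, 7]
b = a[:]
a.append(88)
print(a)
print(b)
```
[3, 6, 4, 7, 88]
[3, 6, 4, 7]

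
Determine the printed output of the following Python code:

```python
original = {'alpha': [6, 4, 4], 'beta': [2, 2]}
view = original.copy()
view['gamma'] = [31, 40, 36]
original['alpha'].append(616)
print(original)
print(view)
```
{'alpha': [6, 4, 4, 616], 'beta': [2, 2]}
{'alpha': [6, 4, 4, 616], 'beta': [2, 2], 'gamma': [31, 40, 36]}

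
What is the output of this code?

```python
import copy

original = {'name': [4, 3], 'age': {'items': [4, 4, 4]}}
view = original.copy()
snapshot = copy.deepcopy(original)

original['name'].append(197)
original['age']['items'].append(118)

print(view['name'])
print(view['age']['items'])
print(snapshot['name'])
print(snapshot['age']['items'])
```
[4, 3, 197]
[4, 4, 4, 118]
[4, 3]
[4, 4, 4]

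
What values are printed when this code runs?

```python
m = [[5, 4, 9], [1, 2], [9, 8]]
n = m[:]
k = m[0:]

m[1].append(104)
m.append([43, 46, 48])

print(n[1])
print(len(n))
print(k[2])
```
[1, 2, 104]
3
[9, 8]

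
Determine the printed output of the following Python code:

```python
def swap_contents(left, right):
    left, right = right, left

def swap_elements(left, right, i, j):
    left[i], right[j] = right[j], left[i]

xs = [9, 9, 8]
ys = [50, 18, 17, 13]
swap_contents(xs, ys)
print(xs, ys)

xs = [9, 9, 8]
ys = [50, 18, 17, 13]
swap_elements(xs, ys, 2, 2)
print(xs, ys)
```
[9, 9, 8] [50, 18, 17, 13]
[9, 9, 17] [50, 18, 8, 13]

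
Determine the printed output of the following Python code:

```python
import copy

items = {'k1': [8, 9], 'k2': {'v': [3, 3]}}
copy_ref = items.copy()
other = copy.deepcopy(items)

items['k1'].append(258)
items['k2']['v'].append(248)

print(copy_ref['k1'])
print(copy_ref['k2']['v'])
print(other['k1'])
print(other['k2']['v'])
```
[8, 9, 258]
[3, 3, 248]
[8, 9]
[3, 3]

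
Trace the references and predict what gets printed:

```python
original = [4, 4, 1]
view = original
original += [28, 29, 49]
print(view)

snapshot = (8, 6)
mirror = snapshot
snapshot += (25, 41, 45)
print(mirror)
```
[4, 4, 1, 28, 29, 49]
(8, 6)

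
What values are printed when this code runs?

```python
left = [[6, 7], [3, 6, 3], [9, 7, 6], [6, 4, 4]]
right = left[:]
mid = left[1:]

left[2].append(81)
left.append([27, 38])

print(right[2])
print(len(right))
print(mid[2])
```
[9, 7, 6, 81]
4
[6, 4, 4]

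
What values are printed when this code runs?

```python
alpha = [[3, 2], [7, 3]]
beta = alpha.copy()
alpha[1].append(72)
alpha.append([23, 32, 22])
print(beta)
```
[[3, 2], [7, 3, 72]]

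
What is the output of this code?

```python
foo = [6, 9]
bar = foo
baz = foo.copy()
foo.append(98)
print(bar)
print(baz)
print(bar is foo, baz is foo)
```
[6, 9, 98]
[6, 9]
True False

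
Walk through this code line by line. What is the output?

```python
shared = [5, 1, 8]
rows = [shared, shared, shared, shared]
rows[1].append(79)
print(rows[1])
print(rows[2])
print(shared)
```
[5, 1, 8, 79]
[5, 1, 8, 79]
[5, 1, 8, 79]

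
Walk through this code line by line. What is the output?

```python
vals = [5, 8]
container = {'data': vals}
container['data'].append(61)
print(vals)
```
[5, 8, 61]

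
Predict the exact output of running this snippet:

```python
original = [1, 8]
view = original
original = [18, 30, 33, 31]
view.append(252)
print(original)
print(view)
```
[18, 30, 33, 31]
[1, 8, 252]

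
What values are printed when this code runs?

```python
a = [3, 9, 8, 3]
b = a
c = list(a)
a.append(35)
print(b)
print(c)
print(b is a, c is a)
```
[3, 9, 8, 3, 35]
[3, 9, 8, 3]
True False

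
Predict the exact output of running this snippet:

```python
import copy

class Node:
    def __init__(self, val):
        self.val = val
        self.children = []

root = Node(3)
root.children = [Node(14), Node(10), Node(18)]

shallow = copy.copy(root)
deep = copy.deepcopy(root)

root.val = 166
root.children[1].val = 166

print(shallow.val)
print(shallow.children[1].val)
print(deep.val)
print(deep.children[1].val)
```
3
166
3
10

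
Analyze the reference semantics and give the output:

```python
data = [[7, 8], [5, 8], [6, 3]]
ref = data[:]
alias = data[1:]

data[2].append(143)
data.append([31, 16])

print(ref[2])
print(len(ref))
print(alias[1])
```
[6, 3, 143]
3
[6, 3, 143]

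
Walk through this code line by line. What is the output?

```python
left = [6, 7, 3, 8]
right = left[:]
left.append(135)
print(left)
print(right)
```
[6, 7, 3, 8, 135]
[6, 7, 3, 8]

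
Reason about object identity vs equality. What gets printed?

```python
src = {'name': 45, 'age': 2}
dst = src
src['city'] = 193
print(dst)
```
{'name': 45, 'age': 2, 'city': 193}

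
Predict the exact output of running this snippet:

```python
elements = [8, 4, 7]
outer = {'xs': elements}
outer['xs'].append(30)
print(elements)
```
[8, 4, 7, 30]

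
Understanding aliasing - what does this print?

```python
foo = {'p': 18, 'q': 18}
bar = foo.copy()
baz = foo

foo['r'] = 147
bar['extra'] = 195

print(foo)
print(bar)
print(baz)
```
{'p': 18, 'q': 18, 'r': 147}
{'p': 18, 'q': 18, 'extra': 195}
{'p': 18, 'q': 18, 'r': 147}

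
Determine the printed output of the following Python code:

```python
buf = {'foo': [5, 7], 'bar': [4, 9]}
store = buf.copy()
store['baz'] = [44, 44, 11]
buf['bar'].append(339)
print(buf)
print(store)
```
{'foo': [5, 7], 'bar': [4, 9, 339]}
{'foo': [5, 7], 'bar': [4, 9, 339], 'baz': [44, 44, 11]}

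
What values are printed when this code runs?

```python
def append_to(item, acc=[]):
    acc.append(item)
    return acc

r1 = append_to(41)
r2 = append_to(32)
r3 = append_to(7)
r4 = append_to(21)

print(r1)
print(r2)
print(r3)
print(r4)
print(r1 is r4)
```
[41, 32, 7, 21]
[41, 32, 7, 21]
[41, 32, 7, 21]
[41, 32, 7, 21]
True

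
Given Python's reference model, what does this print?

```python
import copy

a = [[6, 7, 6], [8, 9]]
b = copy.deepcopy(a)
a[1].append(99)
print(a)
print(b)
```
[[6, 7, 6], [8, 9, 99]]
[[6, 7, 6], [8, 9]]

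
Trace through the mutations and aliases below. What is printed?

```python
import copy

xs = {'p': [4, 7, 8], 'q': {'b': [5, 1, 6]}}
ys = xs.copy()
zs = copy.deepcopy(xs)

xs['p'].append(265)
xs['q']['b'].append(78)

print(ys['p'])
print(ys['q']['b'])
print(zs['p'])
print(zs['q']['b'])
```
[4, 7, 8, 265]
[5, 1, 6, 78]
[4, 7, 8]
[5, 1, 6]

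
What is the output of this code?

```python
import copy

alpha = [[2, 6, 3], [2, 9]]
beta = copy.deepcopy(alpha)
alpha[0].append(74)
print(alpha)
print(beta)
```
[[2, 6, 3, 74], [2, 9]]
[[2, 6, 3], [2, 9]]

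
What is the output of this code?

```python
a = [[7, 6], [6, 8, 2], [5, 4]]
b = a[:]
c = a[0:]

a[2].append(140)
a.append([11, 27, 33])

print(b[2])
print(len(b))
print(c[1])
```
[5, 4, 140]
3
[6, 8, 2]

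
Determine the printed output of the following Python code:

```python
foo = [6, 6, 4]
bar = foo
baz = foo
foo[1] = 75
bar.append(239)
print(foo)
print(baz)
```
[6, 75, 4, 239]
[6, 75, 4, 239]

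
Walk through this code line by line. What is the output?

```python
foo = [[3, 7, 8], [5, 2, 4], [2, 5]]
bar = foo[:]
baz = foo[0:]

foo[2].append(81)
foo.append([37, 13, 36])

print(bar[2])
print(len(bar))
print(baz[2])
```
[2, 5, 81]
3
[2, 5, 81]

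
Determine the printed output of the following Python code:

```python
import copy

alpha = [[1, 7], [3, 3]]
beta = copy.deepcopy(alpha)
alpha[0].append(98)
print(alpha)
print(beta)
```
[[1, 7, 98], [3, 3]]
[[1, 7], [3, 3]]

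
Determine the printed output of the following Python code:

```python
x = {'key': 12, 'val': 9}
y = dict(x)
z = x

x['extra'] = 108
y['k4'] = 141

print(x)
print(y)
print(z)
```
{'key': 12, 'val': 9, 'extra': 108}
{'key': 12, 'val': 9, 'k4': 141}
{'key': 12, 'val': 9, 'extra': 108}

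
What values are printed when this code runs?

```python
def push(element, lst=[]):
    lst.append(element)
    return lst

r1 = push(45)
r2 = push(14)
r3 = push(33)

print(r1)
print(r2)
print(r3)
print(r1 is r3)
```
[45, 14, 33]
[45, 14, 33]
[45, 14, 33]
True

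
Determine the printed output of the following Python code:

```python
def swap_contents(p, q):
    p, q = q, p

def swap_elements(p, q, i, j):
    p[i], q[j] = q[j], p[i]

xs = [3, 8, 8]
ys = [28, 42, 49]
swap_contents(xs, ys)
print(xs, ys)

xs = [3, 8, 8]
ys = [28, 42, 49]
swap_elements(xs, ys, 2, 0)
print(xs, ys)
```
[3, 8, 8] [28, 42, 49]
[3, 8, 28] [8, 42, 49]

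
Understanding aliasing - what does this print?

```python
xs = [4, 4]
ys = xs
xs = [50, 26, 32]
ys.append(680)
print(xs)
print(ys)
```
[50, 26, 32]
[4, 4, 680]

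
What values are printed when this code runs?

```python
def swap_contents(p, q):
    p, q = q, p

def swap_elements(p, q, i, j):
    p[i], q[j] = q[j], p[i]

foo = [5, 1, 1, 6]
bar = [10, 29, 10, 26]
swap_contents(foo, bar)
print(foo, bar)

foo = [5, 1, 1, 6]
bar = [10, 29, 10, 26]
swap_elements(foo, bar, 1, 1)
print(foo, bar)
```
[5, 1, 1, 6] [10, 29, 10, 26]
[5, 29, 1, 6] [10, 1, 10, 26]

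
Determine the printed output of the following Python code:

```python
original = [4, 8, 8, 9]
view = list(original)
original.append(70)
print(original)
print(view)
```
[4, 8, 8, 9, 70]
[4, 8, 8, 9]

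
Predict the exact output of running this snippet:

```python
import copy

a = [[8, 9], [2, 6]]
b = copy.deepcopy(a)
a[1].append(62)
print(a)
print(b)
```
[[8, 9], [2, 6, 62]]
[[8, 9], [2, 6]]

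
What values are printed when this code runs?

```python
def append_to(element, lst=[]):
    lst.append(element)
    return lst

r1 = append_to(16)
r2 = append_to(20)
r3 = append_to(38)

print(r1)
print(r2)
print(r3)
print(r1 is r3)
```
[16, 20, 38]
[16, 20, 38]
[16, 20, 38]
True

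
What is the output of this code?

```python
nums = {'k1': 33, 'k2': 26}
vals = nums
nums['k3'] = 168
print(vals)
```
{'k1': 33, 'k2': 26, 'k3': 168}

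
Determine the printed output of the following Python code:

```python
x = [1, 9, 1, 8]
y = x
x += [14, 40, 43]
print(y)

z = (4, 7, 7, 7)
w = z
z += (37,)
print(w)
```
[1, 9, 1, 8, 14, 40, 43]
(4, 7, 7, 7)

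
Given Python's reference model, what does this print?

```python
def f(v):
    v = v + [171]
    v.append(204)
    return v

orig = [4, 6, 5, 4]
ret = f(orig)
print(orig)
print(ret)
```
[4, 6, 5, 4]
[4, 6, 5, 4, 171, 204]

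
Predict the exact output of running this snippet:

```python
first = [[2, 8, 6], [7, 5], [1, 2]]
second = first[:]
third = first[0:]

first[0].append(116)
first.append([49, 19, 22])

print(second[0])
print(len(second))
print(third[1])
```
[2, 8, 6, 116]
3
[7, 5]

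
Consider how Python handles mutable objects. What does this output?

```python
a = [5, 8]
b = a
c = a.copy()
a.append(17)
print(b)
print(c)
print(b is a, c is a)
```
[5, 8, 17]
[5, 8]
True False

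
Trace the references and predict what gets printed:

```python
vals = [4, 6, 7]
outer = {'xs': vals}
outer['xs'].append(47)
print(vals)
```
[4, 6, 7, 47]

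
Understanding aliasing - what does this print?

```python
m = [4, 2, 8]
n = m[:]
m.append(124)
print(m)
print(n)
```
[4, 2, 8, 124]
[4, 2, 8]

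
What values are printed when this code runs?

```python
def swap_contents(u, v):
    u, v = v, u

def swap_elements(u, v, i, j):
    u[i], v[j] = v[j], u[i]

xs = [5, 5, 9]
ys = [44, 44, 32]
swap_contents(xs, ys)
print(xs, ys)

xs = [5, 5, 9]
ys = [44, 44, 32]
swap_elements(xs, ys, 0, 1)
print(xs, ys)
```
[5, 5, 9] [44, 44, 32]
[44, 5, 9] [44, 5, 32]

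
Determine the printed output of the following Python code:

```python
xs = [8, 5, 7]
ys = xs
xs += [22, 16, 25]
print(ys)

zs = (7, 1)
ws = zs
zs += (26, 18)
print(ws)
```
[8, 5, 7, 22, 16, 25]
(7, 1)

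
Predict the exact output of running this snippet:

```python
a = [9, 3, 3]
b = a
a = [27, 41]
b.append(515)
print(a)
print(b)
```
[27, 41]
[9, 3, 3, 515]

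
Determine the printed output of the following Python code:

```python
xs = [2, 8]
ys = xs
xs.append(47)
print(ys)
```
[2, 8, 47]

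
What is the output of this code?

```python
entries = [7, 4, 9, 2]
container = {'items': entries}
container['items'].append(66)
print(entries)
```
[7, 4, 9, 2, 66]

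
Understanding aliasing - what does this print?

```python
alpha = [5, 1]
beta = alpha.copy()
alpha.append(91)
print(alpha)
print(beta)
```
[5, 1, 91]
[5, 1]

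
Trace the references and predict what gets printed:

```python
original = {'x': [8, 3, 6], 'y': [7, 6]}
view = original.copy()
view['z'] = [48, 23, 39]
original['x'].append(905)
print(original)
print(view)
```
{'x': [8, 3, 6, 905], 'y': [7, 6]}
{'x': [8, 3, 6, 905], 'y': [7, 6], 'z': [48, 23, 39]}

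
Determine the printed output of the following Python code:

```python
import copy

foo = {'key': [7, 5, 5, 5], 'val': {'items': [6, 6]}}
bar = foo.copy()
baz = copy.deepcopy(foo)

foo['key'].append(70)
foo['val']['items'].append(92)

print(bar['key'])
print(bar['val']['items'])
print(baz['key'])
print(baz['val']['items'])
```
[7, 5, 5, 5, 70]
[6, 6, 92]
[7, 5, 5, 5]
[6, 6]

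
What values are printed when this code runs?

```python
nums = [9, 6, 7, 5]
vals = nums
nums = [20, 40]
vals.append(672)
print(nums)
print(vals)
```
[20, 40]
[9, 6, 7, 5, 672]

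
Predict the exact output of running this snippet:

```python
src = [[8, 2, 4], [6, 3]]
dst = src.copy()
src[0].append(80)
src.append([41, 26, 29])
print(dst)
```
[[8, 2, 4, 80], [6, 3]]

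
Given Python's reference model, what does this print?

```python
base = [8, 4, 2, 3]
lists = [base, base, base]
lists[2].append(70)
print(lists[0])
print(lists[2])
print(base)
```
[8, 4, 2, 3, 70]
[8, 4, 2, 3, 70]
[8, 4, 2, 3, 70]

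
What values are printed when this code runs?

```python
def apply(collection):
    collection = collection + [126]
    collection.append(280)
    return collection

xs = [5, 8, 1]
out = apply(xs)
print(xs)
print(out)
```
[5, 8, 1]
[5, 8, 1, 126, 280]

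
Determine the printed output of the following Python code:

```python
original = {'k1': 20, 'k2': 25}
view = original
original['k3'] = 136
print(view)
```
{'k1': 20, 'k2': 25, 'k3': 136}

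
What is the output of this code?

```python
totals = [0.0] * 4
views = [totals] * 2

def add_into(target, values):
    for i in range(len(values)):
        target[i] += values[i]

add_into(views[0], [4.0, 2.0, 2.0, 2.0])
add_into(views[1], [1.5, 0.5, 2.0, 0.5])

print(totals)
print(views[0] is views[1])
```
[5.5, 2.5, 4.0, 2.5]
True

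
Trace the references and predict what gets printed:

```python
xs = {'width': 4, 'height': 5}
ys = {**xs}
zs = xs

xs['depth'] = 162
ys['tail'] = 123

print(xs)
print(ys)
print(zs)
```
{'width': 4, 'height': 5, 'depth': 162}
{'width': 4, 'height': 5, 'tail': 123}
{'width': 4, 'height': 5, 'depth': 162}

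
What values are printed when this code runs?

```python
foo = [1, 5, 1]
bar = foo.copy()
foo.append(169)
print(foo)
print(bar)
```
[1, 5, 1, 169]
[1, 5, 1]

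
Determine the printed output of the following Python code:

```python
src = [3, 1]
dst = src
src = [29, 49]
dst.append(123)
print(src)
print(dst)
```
[29, 49]
[3, 1, 123]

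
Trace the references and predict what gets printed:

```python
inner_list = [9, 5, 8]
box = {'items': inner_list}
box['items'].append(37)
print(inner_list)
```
[9, 5, 8, 37]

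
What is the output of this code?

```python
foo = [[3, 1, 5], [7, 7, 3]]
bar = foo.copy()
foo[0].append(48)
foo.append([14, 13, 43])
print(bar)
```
[[3, 1, 5, 48], [7, 7, 3]]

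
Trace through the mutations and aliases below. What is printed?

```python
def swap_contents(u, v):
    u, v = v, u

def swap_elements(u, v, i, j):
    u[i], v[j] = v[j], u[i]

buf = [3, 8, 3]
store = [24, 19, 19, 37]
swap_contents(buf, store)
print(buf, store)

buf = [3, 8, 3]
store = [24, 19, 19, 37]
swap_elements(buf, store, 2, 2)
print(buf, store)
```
[3, 8, 3] [24, 19, 19, 37]
[3, 8, 19] [24, 19, 3, 37]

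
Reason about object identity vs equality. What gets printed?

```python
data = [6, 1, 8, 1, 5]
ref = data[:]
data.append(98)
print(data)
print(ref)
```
[6, 1, 8, 1, 5, 98]
[6, 1, 8, 1, 5]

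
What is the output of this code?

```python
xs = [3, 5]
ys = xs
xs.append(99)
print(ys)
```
[3, 5, 99]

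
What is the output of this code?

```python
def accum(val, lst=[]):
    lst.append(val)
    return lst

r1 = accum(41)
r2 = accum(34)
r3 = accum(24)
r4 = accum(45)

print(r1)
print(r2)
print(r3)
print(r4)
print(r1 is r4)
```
[41, 34, 24, 45]
[41, 34, 24, 45]
[41, 34, 24, 45]
[41, 34, 24, 45]
True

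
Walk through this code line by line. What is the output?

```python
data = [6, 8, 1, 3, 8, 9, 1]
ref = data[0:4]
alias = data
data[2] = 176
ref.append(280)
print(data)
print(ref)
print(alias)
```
[6, 8, 176, 3, 8, 9, 1]
[6, 8, 1, 3, 280]
[6, 8, 176, 3, 8, 9, 1]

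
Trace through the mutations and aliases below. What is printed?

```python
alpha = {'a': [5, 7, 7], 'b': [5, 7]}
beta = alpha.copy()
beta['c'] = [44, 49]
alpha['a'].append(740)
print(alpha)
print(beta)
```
{'a': [5, 7, 7, 740], 'b': [5, 7]}
{'a': [5, 7, 7, 740], 'b': [5, 7], 'c': [44, 49]}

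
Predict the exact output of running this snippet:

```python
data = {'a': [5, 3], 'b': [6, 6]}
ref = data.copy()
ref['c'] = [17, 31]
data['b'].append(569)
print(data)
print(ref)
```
{'a': [5, 3], 'b': [6, 6, 569]}
{'a': [5, 3], 'b': [6, 6, 569], 'c': [17, 31]}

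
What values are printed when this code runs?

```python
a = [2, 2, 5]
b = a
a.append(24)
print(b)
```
[2, 2, 5, 24]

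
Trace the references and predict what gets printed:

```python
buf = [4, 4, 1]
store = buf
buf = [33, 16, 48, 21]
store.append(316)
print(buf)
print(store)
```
[33, 16, 48, 21]
[4, 4, 1, 316]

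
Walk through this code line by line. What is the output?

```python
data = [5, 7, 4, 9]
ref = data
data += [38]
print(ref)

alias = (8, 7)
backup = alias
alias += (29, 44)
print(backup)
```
[5, 7, 4, 9, 38]
(8, 7)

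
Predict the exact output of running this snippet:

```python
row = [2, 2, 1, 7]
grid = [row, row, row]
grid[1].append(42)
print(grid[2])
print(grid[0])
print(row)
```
[2, 2, 1, 7, 42]
[2, 2, 1, 7, 42]
[2, 2, 1, 7, 42]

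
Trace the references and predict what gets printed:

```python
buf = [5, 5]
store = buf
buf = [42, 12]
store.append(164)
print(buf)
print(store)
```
[42, 12]
[5, 5, 164]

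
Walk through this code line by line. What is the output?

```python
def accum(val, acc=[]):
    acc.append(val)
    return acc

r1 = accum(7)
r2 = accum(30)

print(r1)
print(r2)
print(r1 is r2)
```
[7, 30]
[7, 30]
True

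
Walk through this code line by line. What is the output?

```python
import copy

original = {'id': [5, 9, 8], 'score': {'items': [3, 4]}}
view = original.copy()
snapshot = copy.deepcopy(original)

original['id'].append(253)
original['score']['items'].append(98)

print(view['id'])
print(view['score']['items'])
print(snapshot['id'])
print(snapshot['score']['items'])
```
[5, 9, 8, 253]
[3, 4, 98]
[5, 9, 8]
[3, 4]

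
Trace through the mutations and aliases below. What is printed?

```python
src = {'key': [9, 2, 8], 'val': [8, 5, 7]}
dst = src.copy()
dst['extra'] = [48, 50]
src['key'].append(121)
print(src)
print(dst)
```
{'key': [9, 2, 8, 121], 'val': [8, 5, 7]}
{'key': [9, 2, 8, 121], 'val': [8, 5, 7], 'extra': [48, 50]}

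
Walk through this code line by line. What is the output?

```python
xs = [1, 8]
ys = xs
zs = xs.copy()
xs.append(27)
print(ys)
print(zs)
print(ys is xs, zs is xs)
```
[1, 8, 27]
[1, 8]
True False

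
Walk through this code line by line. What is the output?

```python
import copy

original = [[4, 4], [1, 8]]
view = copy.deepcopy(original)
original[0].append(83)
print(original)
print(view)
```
[[4, 4, 83], [1, 8]]
[[4, 4], [1, 8]]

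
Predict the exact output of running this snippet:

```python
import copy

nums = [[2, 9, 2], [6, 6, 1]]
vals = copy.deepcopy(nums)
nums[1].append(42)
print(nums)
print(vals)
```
[[2, 9, 2], [6, 6, 1, 42]]
[[2, 9, 2], [6, 6, 1]]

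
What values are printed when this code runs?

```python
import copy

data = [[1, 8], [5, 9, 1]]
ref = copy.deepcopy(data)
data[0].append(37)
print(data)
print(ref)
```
[[1, 8, 37], [5, 9, 1]]
[[1, 8], [5, 9, 1]]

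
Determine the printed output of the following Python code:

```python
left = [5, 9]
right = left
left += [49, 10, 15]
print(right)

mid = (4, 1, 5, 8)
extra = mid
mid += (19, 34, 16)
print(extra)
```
[5, 9, 49, 10, 15]
(4, 1, 5, 8)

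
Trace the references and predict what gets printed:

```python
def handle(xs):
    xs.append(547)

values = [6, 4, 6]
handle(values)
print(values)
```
[6, 4, 6, 547]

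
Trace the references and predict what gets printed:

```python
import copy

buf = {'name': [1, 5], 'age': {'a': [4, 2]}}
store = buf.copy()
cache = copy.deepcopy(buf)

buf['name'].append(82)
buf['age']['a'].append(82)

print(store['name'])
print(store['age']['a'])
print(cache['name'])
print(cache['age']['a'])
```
[1, 5, 82]
[4, 2, 82]
[1, 5]
[4, 2]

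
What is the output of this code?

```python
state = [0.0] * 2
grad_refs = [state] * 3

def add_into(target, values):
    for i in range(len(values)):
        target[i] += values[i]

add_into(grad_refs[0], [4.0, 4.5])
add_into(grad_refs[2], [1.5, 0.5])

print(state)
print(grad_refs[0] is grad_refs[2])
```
[5.5, 5.0]
True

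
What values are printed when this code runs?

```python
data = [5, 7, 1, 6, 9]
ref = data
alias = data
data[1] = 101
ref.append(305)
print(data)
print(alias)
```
[5, 101, 1, 6, 9, 305]
[5, 101, 1, 6, 9, 305]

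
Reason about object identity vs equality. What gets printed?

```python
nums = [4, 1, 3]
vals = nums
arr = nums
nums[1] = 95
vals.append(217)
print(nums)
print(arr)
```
[4, 95, 3, 217]
[4, 95, 3, 217]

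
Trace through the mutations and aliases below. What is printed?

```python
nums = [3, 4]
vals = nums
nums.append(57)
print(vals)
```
[3, 4, 57]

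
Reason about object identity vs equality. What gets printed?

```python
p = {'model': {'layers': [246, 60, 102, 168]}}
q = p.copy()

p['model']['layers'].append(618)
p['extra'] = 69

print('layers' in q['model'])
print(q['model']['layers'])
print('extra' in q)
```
True
[246, 60, 102, 168, 618]
False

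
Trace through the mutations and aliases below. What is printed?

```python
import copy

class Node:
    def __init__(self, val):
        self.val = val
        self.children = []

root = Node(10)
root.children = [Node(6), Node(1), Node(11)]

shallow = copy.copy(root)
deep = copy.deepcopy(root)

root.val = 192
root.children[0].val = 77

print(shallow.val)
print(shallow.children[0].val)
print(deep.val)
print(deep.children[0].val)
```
10
77
10
6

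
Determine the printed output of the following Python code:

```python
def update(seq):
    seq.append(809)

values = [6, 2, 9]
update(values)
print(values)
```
[6, 2, 9, 809]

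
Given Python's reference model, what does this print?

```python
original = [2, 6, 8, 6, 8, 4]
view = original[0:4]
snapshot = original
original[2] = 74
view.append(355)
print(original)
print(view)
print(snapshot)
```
[2, 6, 74, 6, 8, 4]
[2, 6, 8, 6, 355]
[2, 6, 74, 6, 8, 4]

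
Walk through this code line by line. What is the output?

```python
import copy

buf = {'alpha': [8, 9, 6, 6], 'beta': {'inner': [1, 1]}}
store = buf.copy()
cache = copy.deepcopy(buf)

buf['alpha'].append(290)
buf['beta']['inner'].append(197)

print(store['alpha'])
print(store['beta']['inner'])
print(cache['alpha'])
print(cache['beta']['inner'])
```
[8, 9, 6, 6, 290]
[1, 1, 197]
[8, 9, 6, 6]
[1, 1]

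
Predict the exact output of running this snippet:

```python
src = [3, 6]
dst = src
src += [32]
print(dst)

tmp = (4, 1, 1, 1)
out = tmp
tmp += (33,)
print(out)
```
[3, 6, 32]
(4, 1, 1, 1)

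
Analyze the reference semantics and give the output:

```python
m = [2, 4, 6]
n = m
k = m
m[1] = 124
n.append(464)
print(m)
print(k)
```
[2, 124, 6, 464]
[2, 124, 6, 464]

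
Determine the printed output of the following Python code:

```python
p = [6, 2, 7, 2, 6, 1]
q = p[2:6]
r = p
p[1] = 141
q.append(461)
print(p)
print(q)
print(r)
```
[6, 141, 7, 2, 6, 1]
[7, 2, 6, 1, 461]
[6, 141, 7, 2, 6, 1]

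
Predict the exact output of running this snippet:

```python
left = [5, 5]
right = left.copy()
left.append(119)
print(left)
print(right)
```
[5, 5, 119]
[5, 5]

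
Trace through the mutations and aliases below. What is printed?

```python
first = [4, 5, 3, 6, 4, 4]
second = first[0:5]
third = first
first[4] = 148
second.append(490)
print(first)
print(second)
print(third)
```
[4, 5, 3, 6, 148, 4]
[4, 5, 3, 6, 4, 490]
[4, 5, 3, 6, 148, 4]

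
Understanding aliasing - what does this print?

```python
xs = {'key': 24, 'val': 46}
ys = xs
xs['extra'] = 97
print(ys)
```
{'key': 24, 'val': 46, 'extra': 97}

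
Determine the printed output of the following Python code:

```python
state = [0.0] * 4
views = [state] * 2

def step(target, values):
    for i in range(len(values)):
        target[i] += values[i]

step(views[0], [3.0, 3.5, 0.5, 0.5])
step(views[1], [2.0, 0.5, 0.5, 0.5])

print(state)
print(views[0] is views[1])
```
[5.0, 4.0, 1.0, 1.0]
True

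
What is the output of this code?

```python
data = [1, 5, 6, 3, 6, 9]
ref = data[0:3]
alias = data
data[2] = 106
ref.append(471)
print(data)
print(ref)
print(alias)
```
[1, 5, 106, 3, 6, 9]
[1, 5, 6, 471]
[1, 5, 106, 3, 6, 9]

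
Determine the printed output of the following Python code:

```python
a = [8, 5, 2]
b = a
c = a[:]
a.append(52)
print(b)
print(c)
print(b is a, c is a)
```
[8, 5, 2, 52]
[8, 5, 2]
True False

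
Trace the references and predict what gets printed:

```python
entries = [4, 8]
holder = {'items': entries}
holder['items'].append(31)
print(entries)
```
[4, 8, 31]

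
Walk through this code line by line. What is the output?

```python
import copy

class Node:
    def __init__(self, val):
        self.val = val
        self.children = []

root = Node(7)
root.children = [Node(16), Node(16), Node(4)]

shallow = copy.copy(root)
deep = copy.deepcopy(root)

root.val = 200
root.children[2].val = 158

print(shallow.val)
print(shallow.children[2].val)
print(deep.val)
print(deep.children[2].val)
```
7
158
7
4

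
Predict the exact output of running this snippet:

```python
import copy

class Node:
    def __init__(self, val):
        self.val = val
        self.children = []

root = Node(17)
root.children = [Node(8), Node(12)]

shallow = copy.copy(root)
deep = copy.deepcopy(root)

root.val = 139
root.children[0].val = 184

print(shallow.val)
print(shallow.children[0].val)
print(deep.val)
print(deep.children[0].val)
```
17
184
17
8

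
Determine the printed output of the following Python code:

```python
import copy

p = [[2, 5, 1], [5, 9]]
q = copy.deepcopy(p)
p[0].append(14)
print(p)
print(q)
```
[[2, 5, 1, 14], [5, 9]]
[[2, 5, 1], [5, 9]]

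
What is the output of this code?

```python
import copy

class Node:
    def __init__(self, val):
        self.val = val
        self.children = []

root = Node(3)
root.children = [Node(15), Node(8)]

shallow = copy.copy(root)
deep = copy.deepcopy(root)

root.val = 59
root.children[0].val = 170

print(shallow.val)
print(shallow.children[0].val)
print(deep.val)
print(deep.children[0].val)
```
3
170
3
15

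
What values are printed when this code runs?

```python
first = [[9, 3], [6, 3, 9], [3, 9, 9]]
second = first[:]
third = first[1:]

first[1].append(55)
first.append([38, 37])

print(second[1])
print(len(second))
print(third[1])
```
[6, 3, 9, 55]
3
[3, 9, 9]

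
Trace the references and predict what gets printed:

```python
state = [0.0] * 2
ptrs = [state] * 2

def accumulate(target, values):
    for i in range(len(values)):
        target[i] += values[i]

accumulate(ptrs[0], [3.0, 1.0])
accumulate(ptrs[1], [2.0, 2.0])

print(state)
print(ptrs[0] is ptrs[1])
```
[5.0, 3.0]
True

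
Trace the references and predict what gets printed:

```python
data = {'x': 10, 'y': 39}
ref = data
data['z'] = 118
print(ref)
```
{'x': 10, 'y': 39, 'z': 118}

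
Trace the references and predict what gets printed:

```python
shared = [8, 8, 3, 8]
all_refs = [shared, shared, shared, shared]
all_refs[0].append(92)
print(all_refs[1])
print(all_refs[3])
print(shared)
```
[8, 8, 3, 8, 92]
[8, 8, 3, 8, 92]
[8, 8, 3, 8, 92]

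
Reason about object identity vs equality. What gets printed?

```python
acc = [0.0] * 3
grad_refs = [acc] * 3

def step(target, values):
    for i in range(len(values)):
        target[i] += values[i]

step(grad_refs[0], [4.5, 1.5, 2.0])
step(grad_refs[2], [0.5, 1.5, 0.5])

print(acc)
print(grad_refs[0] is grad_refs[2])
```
[5.0, 3.0, 2.5]
True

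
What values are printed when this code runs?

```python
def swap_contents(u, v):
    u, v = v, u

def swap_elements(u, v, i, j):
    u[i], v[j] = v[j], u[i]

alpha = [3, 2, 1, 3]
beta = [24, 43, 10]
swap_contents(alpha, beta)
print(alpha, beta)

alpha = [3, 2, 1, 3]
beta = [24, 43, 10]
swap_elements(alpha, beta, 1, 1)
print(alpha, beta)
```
[3, 2, 1, 3] [24, 43, 10]
[3, 43, 1, 3] [24, 2, 10]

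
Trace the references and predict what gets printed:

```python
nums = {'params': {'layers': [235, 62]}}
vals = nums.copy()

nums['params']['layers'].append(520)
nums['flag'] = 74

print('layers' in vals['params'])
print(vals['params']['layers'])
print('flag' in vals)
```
True
[235, 62, 520]
False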